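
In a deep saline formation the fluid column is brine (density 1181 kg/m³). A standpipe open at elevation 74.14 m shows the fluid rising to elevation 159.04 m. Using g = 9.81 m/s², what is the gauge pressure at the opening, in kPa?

Pressure head ψ = h − z = 159.04 − 74.14 = 84.90 m.
P = ρgψ = 1181 × 9.81 × 84.90 = 983618 Pa ≈ 984 kPa.

P ≈ 984 kPa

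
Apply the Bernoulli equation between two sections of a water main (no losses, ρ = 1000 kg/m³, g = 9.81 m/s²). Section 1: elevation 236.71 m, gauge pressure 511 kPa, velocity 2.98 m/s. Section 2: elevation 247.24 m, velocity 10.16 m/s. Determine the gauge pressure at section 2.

P₂ ≈ 361 kPa

Pressure head at 1: ψ₁ = P₁/(ρg) = 511×1000 / (1000 × 9.81) = 52.09 m.
Velocity heads: v₁²/2g = 2.98²/19.62 = 0.453 m; v₂²/2g = 10.16²/19.62 = 5.261 m.
Total head H = z₁ + ψ₁ + v₁²/2g = 236.71 + 52.09 + 0.453 = 289.25 m.
ψ₂ = H − z₂ − v₂²/2g = 289.25 − 247.24 − 5.261 = 36.75 m.
P₂ = ρgψ₂ = 1000 × 9.81 × 36.75 ≈ 361 kPa.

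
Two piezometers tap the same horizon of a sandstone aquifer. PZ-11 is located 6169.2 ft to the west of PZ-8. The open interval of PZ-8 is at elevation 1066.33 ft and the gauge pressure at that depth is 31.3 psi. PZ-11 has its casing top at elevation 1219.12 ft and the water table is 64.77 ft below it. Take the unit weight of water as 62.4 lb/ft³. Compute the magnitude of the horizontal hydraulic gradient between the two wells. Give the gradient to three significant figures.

Pressure head at PZ-8: ψ = 144·P/γ = 144 × 31.3 / 62.4 = 72.23 ft.
Total head at PZ-8: h = z + ψ = 1066.33 + 72.23 = 1138.56 ft.
Total head at PZ-11: h = 1219.12 − 64.77 = 1154.35 ft.
Head difference: h(PZ-8) − h(PZ-11) = 1138.56 − 1154.35 = -15.79 ft.
Hydraulic gradient: i = |Δh| / L = 15.79 / 6169.2 = 0.00256.

i ≈ 0.00256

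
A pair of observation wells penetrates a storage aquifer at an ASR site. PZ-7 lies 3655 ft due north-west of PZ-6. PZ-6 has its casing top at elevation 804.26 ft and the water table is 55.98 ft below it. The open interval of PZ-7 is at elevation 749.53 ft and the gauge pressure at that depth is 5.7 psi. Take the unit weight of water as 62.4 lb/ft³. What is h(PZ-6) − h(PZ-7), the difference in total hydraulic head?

Δh ≈ -14.40 ft

Total head at PZ-6: h = 804.26 − 55.98 = 748.28 ft.
Pressure head at PZ-7: ψ = 144·P/γ = 144 × 5.7 / 62.4 = 13.15 ft.
Total head at PZ-7: h = z + ψ = 749.53 + 13.15 = 762.68 ft.
Head difference: h(PZ-6) − h(PZ-7) = 748.28 − 762.68 = -14.40 ft.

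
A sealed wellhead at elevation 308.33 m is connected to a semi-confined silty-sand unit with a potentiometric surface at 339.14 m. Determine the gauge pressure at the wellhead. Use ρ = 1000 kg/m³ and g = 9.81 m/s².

Head above the cap: Δh = 339.14 − 308.33 = 30.81 m.
P = ρgΔh = 1000 × 9.81 × 30.81 = 302246 Pa ≈ 302 kPa.

P ≈ 302 kPa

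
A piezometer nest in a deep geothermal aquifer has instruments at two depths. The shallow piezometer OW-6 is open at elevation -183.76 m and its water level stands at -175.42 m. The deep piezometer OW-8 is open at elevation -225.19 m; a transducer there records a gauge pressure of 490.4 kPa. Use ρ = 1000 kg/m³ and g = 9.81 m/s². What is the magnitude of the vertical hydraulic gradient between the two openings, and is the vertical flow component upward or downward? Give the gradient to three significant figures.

Total head at OW-6: h = -175.42 m (water level in the standpipe).
Pressure head at OW-8: ψ = P/(ρg) = 490.4×1000 / (1000 × 9.81) = 49.99 m.
Total head at OW-8: h = z + ψ = -225.19 + 49.99 = -175.20 m.
Δh = h(OW-6) − h(OW-8) = -175.42 − (-175.20) = -0.22 m.
Vertical separation Δz = -183.76 − (-225.19) = 41.43 m.
|i_v| = |Δh| / Δz = 0.22 / 41.43 = 0.00531.
Head is higher in the deep piezometer, so vertical flow is upward (discharge condition).

|i_v| ≈ 0.00531; vertical flow is upward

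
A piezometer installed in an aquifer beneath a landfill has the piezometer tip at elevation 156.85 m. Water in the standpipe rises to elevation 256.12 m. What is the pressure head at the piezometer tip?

ψ ≈ 99.27 m

Total head h = 256.12 m (the water-surface elevation in the piezometer).
Pressure head ψ = h − z = 256.12 − 156.85 = 99.27 m.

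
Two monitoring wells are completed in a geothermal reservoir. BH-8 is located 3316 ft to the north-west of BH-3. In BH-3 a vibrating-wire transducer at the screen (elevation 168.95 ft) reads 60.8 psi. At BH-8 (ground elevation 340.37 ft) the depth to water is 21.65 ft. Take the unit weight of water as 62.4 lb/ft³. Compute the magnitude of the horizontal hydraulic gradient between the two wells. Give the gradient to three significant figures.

i ≈ 0.00285

Pressure head at BH-3: ψ = 144·P/γ = 144 × 60.8 / 62.4 = 140.31 ft.
Total head at BH-3: h = z + ψ = 168.95 + 140.31 = 309.26 ft.
Total head at BH-8: h = 340.37 − 21.65 = 318.72 ft.
Head difference: h(BH-3) − h(BH-8) = 309.26 − 318.72 = -9.46 ft.
Hydraulic gradient: i = |Δh| / L = 9.46 / 3316 = 0.00285.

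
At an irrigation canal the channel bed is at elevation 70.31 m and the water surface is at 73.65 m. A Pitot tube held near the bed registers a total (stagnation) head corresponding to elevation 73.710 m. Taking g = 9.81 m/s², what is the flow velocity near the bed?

v ≈ 1.08 m/s

Near the bed, under hydrostatic conditions, the piezometric head (z + ψ) equals the free-surface elevation, 73.65 m.
Velocity head = total − piezometric = 73.710 − 73.65 = 0.060 m.
v = √(2g·h_v) = √(2 × 9.81 × 0.060) = 1.08 m/s.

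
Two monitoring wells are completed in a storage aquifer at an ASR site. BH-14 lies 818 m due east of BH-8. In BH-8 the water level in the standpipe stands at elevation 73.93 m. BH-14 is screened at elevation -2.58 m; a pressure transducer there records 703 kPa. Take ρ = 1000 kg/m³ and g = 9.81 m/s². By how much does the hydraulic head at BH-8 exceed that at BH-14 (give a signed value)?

Δh ≈ 4.85 m

Total head at BH-8: h = 73.93 m (water level in the piezometer is the total head).
Pressure head at BH-14: ψ = P/(ρg) = 703×1000 / (1000 × 9.81) = 71.66 m.
Total head at BH-14: h = z + ψ = -2.58 + 71.66 = 69.08 m.
Head difference: h(BH-8) − h(BH-14) = 73.93 − 69.08 = 4.85 m.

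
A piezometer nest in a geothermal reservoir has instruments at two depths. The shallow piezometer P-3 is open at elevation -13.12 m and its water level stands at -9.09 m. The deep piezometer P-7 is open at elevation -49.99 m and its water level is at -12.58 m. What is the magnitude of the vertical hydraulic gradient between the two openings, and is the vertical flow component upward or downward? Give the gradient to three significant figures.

|i_v| ≈ 0.0947; vertical flow is downward

Total head at P-3: h = -9.09 m (water level in the standpipe).
Total head at P-7: h = -12.58 m.
Δh = h(P-3) − h(P-7) = -9.09 − (-12.58) = 3.49 m.
Vertical separation Δz = -13.12 − (-49.99) = 36.87 m.
|i_v| = |Δh| / Δz = 3.49 / 36.87 = 0.0947.
Head is higher in the shallow piezometer, so vertical flow is downward (recharge condition).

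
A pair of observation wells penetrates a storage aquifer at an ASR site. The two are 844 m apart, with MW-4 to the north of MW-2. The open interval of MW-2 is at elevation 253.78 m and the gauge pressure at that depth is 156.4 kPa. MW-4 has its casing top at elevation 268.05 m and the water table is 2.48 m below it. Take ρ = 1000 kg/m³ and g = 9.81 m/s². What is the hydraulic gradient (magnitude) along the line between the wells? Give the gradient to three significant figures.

i ≈ 0.00492

Pressure head at MW-2: ψ = P/(ρg) = 156.4×1000 / (1000 × 9.81) = 15.94 m.
Total head at MW-2: h = z + ψ = 253.78 + 15.94 = 269.72 m.
Total head at MW-4: h = 268.05 − 2.48 = 265.57 m.
Head difference: h(MW-2) − h(MW-4) = 269.72 − 265.57 = 4.15 m.
Hydraulic gradient: i = |Δh| / L = 4.15 / 844 = 0.00492.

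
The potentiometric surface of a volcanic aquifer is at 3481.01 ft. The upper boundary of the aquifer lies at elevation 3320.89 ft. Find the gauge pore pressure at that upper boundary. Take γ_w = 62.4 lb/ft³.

Pressure head at the aquifer top: ψ = h − z = 3481.01 − 3320.89 = 160.12 ft.
P = γψ/144 = 62.4 × 160.12 / 144 = 69.4 psi.

P ≈ 69.4 psi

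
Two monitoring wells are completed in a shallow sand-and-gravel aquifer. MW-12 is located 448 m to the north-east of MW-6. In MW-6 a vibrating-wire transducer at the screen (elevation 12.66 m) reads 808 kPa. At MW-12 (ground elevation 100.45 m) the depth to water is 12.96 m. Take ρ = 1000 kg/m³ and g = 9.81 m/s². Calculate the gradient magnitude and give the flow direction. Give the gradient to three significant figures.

i ≈ 0.0168; groundwater flows toward the north-east

Pressure head at MW-6: ψ = P/(ρg) = 808×1000 / (1000 × 9.81) = 82.36 m.
Total head at MW-6: h = z + ψ = 12.66 + 82.36 = 95.02 m.
Total head at MW-12: h = 100.45 − 12.96 = 87.49 m.
Head difference: h(MW-6) − h(MW-12) = 95.02 − 87.49 = 7.53 m.
Hydraulic gradient: i = |Δh| / L = 7.53 / 448 = 0.0168.
Flow is from higher to lower head: from MW-6 toward MW-12, i.e. toward the north-east.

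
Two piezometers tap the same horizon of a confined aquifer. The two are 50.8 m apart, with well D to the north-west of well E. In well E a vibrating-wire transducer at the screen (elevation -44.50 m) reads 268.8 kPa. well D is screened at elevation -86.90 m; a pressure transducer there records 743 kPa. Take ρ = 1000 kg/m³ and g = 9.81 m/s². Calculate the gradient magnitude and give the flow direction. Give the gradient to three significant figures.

i ≈ 0.117; groundwater flows toward the south-east

Pressure head at well E: ψ = P/(ρg) = 268.8×1000 / (1000 × 9.81) = 27.40 m.
Total head at well E: h = z + ψ = -44.50 + 27.40 = -17.10 m.
Pressure head at well D: ψ = P/(ρg) = 743×1000 / (1000 × 9.81) = 75.74 m.
Total head at well D: h = z + ψ = -86.90 + 75.74 = -11.16 m.
Head difference: h(well E) − h(well D) = -17.10 − (-11.16) = -5.94 m.
Hydraulic gradient: i = |Δh| / L = 5.94 / 50.8 = 0.117.
Flow is from higher to lower head: from well D toward well E, i.e. toward the south-east.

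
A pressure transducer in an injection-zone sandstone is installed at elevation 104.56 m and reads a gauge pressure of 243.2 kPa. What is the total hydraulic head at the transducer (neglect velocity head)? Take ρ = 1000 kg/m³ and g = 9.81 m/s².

h ≈ 129.35 m

ψ = P/(ρg) = 243.2×1000 / (1000 × 9.81) = 24.79 m.
h = z + ψ = 104.56 + 24.79 = 129.35 m.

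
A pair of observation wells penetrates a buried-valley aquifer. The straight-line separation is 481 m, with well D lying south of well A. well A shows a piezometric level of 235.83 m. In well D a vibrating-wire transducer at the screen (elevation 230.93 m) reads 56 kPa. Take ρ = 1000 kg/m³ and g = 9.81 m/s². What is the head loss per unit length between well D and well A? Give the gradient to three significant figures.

i ≈ 0.00168 m/m

Total head at well A: h = 235.83 m (water level in the piezometer is the total head).
Pressure head at well D: ψ = P/(ρg) = 56×1000 / (1000 × 9.81) = 5.71 m.
Total head at well D: h = z + ψ = 230.93 + 5.71 = 236.64 m.
Head difference: h(well A) − h(well D) = 235.83 − 236.64 = -0.81 m.
Hydraulic gradient: i = |Δh| / L = 0.81 / 481 = 0.00168.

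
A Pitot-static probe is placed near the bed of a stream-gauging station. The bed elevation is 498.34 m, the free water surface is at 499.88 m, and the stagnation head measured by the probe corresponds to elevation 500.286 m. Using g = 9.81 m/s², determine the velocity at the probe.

Near the bed, under hydrostatic conditions, the piezometric head (z + ψ) equals the free-surface elevation, 499.88 m.
Velocity head = total − piezometric = 500.286 − 499.88 = 0.406 m.
v = √(2g·h_v) = √(2 × 9.81 × 0.406) = 2.82 m/s.

v ≈ 2.82 m/s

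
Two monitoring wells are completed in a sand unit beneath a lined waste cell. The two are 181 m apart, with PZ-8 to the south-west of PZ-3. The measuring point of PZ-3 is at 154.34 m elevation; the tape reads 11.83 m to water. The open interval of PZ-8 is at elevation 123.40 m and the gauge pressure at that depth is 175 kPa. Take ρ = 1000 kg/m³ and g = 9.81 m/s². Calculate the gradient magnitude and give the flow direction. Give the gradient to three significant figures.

i ≈ 0.00702; groundwater flows toward the south-west

Total head at PZ-3: h = 154.34 − 11.83 = 142.51 m.
Pressure head at PZ-8: ψ = P/(ρg) = 175×1000 / (1000 × 9.81) = 17.84 m.
Total head at PZ-8: h = z + ψ = 123.40 + 17.84 = 141.24 m.
Head difference: h(PZ-3) − h(PZ-8) = 142.51 − 141.24 = 1.27 m.
Hydraulic gradient: i = |Δh| / L = 1.27 / 181 = 0.00702.
Flow is from higher to lower head: from PZ-3 toward PZ-8, i.e. toward the south-west.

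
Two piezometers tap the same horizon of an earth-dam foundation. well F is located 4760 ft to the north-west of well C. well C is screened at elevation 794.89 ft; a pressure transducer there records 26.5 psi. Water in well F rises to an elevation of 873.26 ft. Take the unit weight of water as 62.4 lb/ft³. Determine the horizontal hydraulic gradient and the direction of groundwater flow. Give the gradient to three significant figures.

Pressure head at well C: ψ = 144·P/γ = 144 × 26.5 / 62.4 = 61.15 ft.
Total head at well C: h = z + ψ = 794.89 + 61.15 = 856.04 ft.
Total head at well F: h = 873.26 ft (water level in the piezometer is the total head).
Head difference: h(well C) − h(well F) = 856.04 − 873.26 = -17.22 ft.
Hydraulic gradient: i = |Δh| / L = 17.22 / 4760 = 0.00362.
Flow is from higher to lower head: from well F toward well C, i.e. toward the south-east.

i ≈ 0.00362; groundwater flows toward the south-east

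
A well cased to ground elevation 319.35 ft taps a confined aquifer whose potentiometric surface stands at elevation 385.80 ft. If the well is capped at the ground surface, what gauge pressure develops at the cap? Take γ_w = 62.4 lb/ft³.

P ≈ 28.8 psi

Head above the cap: Δh = 385.80 − 319.35 = 66.45 ft.
P = γΔh/144 = 62.4 × 66.45 / 144 = 28.8 psi.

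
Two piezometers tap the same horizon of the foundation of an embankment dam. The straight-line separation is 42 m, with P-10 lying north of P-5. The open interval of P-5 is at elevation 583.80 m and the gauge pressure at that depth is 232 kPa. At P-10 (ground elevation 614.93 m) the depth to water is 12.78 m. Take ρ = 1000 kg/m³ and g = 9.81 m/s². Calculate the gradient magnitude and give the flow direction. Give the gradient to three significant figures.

i ≈ 0.126; groundwater flows toward the north

Pressure head at P-5: ψ = P/(ρg) = 232×1000 / (1000 × 9.81) = 23.65 m.
Total head at P-5: h = z + ψ = 583.80 + 23.65 = 607.45 m.
Total head at P-10: h = 614.93 − 12.78 = 602.15 m.
Head difference: h(P-5) − h(P-10) = 607.45 − 602.15 = 5.30 m.
Hydraulic gradient: i = |Δh| / L = 5.30 / 42 = 0.126.
Flow is from higher to lower head: from P-5 toward P-10, i.e. toward the north.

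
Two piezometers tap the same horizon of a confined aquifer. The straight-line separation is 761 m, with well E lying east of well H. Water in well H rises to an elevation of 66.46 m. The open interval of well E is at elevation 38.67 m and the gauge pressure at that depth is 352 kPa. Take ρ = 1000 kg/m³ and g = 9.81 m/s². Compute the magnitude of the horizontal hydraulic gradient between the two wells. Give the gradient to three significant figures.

Total head at well H: h = 66.46 m (water level in the piezometer is the total head).
Pressure head at well E: ψ = P/(ρg) = 352×1000 / (1000 × 9.81) = 35.88 m.
Total head at well E: h = z + ψ = 38.67 + 35.88 = 74.55 m.
Head difference: h(well H) − h(well E) = 66.46 − 74.55 = -8.09 m.
Hydraulic gradient: i = |Δh| / L = 8.09 / 761 = 0.0106.

i ≈ 0.0106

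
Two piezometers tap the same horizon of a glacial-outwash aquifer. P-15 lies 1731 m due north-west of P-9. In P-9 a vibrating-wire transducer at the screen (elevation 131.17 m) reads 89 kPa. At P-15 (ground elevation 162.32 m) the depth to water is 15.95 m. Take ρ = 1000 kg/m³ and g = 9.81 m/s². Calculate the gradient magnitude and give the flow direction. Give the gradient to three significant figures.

Pressure head at P-9: ψ = P/(ρg) = 89×1000 / (1000 × 9.81) = 9.07 m.
Total head at P-9: h = z + ψ = 131.17 + 9.07 = 140.24 m.
Total head at P-15: h = 162.32 − 15.95 = 146.37 m.
Head difference: h(P-9) − h(P-15) = 140.24 − 146.37 = -6.13 m.
Hydraulic gradient: i = |Δh| / L = 6.13 / 1731 = 0.00354.
Flow is from higher to lower head: from P-15 toward P-9, i.e. toward the south-east.

i ≈ 0.00354; groundwater flows toward the south-east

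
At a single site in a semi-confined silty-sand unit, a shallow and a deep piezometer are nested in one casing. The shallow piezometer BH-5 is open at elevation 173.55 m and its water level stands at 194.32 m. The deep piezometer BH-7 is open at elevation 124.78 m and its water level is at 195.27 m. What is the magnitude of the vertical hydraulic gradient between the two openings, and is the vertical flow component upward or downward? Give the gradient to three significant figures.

Total head at BH-5: h = 194.32 m (water level in the standpipe).
Total head at BH-7: h = 195.27 m.
Δh = h(BH-5) − h(BH-7) = 194.32 − 195.27 = -0.95 m.
Vertical separation Δz = 173.55 − 124.78 = 48.77 m.
|i_v| = |Δh| / Δz = 0.95 / 48.77 = 0.0195.
Head is higher in the deep piezometer, so vertical flow is upward (discharge condition).

|i_v| ≈ 0.0195; vertical flow is upward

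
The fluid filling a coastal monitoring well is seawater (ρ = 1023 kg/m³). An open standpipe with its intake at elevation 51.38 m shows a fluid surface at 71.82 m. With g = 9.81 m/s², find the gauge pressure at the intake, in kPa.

Pressure head ψ = h − z = 71.82 − 51.38 = 20.44 m.
P = ρgψ = 1023 × 9.81 × 20.44 = 205128 Pa ≈ 205 kPa.

P ≈ 205 kPa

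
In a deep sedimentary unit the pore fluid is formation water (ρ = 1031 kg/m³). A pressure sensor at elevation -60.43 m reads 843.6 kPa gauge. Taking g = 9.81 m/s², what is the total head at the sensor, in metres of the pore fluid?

ψ = P/(ρg) = 843.6×1000 / (1031 × 9.81) = 83.41 m.
h = z + ψ = -60.43 + 83.41 = 22.98 m.

h ≈ 22.98 m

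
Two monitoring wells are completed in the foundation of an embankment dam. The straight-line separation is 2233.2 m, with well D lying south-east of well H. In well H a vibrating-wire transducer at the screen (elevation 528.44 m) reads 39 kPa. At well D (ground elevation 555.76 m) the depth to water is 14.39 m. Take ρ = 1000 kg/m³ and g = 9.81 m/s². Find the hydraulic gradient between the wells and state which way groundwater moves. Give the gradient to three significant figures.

Pressure head at well H: ψ = P/(ρg) = 39×1000 / (1000 × 9.81) = 3.98 m.
Total head at well H: h = z + ψ = 528.44 + 3.98 = 532.42 m.
Total head at well D: h = 555.76 − 14.39 = 541.37 m.
Head difference: h(well H) − h(well D) = 532.42 − 541.37 = -8.95 m.
Hydraulic gradient: i = |Δh| / L = 8.95 / 2233.2 = 0.00401.
Flow is from higher to lower head: from well D toward well H, i.e. toward the north-west.

i ≈ 0.00401; groundwater flows toward the north-west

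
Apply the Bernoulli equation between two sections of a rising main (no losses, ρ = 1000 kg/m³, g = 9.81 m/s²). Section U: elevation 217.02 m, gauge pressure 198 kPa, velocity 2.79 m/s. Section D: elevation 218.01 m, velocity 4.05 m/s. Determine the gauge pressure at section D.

P₂ ≈ 184 kPa

Pressure head at U: ψ₁ = P₁/(ρg) = 198×1000 / (1000 × 9.81) = 20.18 m.
Velocity heads: v₁²/2g = 2.79²/19.62 = 0.397 m; v₂²/2g = 4.05²/19.62 = 0.836 m.
Total head H = z₁ + ψ₁ + v₁²/2g = 217.02 + 20.18 + 0.397 = 237.60 m.
ψ₂ = H − z₂ − v₂²/2g = 237.60 − 218.01 − 0.836 = 18.75 m.
P₂ = ρgψ₂ = 1000 × 9.81 × 18.75 ≈ 184 kPa.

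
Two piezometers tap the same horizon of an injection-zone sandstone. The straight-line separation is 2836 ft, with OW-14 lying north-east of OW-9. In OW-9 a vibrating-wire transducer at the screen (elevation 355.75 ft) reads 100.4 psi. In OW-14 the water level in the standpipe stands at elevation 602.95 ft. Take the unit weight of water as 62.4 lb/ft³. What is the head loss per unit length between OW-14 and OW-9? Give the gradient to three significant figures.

i ≈ 0.00547 ft/ft

Pressure head at OW-9: ψ = 144·P/γ = 144 × 100.4 / 62.4 = 231.69 ft.
Total head at OW-9: h = z + ψ = 355.75 + 231.69 = 587.44 ft.
Total head at OW-14: h = 602.95 ft (water level in the piezometer is the total head).
Head difference: h(OW-9) − h(OW-14) = 587.44 − 602.95 = -15.51 ft.
Hydraulic gradient: i = |Δh| / L = 15.51 / 2836 = 0.00547.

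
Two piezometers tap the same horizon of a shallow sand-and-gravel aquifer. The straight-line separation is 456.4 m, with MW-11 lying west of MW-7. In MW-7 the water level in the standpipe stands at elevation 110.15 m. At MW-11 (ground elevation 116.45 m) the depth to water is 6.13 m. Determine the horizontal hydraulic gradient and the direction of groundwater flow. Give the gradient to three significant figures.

i ≈ 0.000372; groundwater flows toward the east

Total head at MW-7: h = 110.15 m (water level in the piezometer is the total head).
Total head at MW-11: h = 116.45 − 6.13 = 110.32 m.
Head difference: h(MW-7) − h(MW-11) = 110.15 − 110.32 = -0.17 m.
Hydraulic gradient: i = |Δh| / L = 0.17 / 456.4 = 0.000372.
Flow is from higher to lower head: from MW-11 toward MW-7, i.e. toward the east.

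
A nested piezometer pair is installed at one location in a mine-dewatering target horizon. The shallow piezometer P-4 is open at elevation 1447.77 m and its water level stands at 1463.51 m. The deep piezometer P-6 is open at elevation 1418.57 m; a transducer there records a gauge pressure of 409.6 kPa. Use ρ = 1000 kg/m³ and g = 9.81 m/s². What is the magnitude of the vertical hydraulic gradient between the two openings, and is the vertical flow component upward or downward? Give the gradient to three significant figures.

Total head at P-4: h = 1463.51 m (water level in the standpipe).
Pressure head at P-6: ψ = P/(ρg) = 409.6×1000 / (1000 × 9.81) = 41.75 m.
Total head at P-6: h = z + ψ = 1418.57 + 41.75 = 1460.32 m.
Δh = h(P-4) − h(P-6) = 1463.51 − 1460.32 = 3.19 m.
Vertical separation Δz = 1447.77 − 1418.57 = 29.20 m.
|i_v| = |Δh| / Δz = 3.19 / 29.20 = 0.109.
Head is higher in the shallow piezometer, so vertical flow is downward (recharge condition).

|i_v| ≈ 0.109; vertical flow is downward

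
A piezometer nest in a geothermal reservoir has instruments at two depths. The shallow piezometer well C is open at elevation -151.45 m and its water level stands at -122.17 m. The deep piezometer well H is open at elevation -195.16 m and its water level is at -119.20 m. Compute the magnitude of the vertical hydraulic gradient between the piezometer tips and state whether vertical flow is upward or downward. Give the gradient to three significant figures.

Total head at well C: h = -122.17 m (water level in the standpipe).
Total head at well H: h = -119.20 m.
Δh = h(well C) − h(well H) = -122.17 − (-119.20) = -2.97 m.
Vertical separation Δz = -151.45 − (-195.16) = 43.71 m.
|i_v| = |Δh| / Δz = 2.97 / 43.71 = 0.0679.
Head is higher in the deep piezometer, so vertical flow is upward (discharge condition).

|i_v| ≈ 0.0679; vertical flow is upward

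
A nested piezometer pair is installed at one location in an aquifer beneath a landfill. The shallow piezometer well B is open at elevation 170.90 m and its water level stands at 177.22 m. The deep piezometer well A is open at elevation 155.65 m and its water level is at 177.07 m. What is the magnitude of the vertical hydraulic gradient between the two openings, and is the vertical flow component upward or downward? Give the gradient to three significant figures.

|i_v| ≈ 0.00984; vertical flow is downward

Total head at well B: h = 177.22 m (water level in the standpipe).
Total head at well A: h = 177.07 m.
Δh = h(well B) − h(well A) = 177.22 − 177.07 = 0.15 m.
Vertical separation Δz = 170.90 − 155.65 = 15.25 m.
|i_v| = |Δh| / Δz = 0.15 / 15.25 = 0.00984.
Head is higher in the shallow piezometer, so vertical flow is downward (recharge condition).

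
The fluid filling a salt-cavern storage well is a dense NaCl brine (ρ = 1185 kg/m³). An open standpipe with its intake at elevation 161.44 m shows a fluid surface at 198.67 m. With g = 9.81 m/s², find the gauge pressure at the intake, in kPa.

P ≈ 433 kPa

Pressure head ψ = h − z = 198.67 − 161.44 = 37.23 m.
P = ρgψ = 1185 × 9.81 × 37.23 = 432793 Pa ≈ 433 kPa.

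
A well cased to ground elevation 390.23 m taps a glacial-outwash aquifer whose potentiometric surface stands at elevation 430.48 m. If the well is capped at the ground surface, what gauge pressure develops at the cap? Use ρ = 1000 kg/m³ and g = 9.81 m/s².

Head above the cap: Δh = 430.48 − 390.23 = 40.25 m.
P = ρgΔh = 1000 × 9.81 × 40.25 = 394852 Pa ≈ 395 kPa.

P ≈ 395 kPa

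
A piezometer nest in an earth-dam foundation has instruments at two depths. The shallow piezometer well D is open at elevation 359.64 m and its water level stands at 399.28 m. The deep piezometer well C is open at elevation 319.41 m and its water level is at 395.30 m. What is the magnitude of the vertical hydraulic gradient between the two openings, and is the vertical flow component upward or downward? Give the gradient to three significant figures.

|i_v| ≈ 0.0989; vertical flow is downward

Total head at well D: h = 399.28 m (water level in the standpipe).
Total head at well C: h = 395.30 m.
Δh = h(well D) − h(well C) = 399.28 − 395.30 = 3.98 m.
Vertical separation Δz = 359.64 − 319.41 = 40.23 m.
|i_v| = |Δh| / Δz = 3.98 / 40.23 = 0.0989.
Head is higher in the shallow piezometer, so vertical flow is downward (recharge condition).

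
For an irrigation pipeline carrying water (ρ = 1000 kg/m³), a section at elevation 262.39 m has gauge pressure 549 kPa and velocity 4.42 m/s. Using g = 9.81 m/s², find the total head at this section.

Pressure head ψ = P/(ρg) = 549×1000 / (1000 × 9.81) = 55.96 m.
Velocity head = v²/(2g) = 4.42² / (2 × 9.81) = 0.996 m.
h = z + ψ + v²/(2g) = 262.39 + 55.96 + 0.996 = 319.35 m.

h ≈ 319.35 m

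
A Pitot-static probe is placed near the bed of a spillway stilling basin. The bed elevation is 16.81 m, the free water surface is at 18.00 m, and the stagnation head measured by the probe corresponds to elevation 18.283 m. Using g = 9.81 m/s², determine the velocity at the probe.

v ≈ 2.36 m/s

Near the bed, under hydrostatic conditions, the piezometric head (z + ψ) equals the free-surface elevation, 18.00 m.
Velocity head = total − piezometric = 18.283 − 18.00 = 0.283 m.
v = √(2g·h_v) = √(2 × 9.81 × 0.283) = 2.36 m/s.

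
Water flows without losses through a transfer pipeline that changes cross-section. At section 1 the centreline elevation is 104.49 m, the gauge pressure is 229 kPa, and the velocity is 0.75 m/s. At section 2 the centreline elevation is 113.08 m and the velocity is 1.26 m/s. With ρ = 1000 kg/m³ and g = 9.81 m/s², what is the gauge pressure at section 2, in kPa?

P₂ ≈ 144 kPa

Pressure head at 1: ψ₁ = P₁/(ρg) = 229×1000 / (1000 × 9.81) = 23.34 m.
Velocity heads: v₁²/2g = 0.75²/19.62 = 0.029 m; v₂²/2g = 1.26²/19.62 = 0.081 m.
Total head H = z₁ + ψ₁ + v₁²/2g = 104.49 + 23.34 + 0.029 = 127.86 m.
ψ₂ = H − z₂ − v₂²/2g = 127.86 − 113.08 − 0.081 = 14.70 m.
P₂ = ρgψ₂ = 1000 × 9.81 × 14.70 ≈ 144 kPa.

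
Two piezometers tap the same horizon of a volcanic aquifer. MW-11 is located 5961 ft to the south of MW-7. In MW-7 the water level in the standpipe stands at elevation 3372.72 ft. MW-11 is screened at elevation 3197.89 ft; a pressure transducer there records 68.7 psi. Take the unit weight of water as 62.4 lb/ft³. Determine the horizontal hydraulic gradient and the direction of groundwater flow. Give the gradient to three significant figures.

Total head at MW-7: h = 3372.72 ft (water level in the piezometer is the total head).
Pressure head at MW-11: ψ = 144·P/γ = 144 × 68.7 / 62.4 = 158.54 ft.
Total head at MW-11: h = z + ψ = 3197.89 + 158.54 = 3356.43 ft.
Head difference: h(MW-7) − h(MW-11) = 3372.72 − 3356.43 = 16.29 ft.
Hydraulic gradient: i = |Δh| / L = 16.29 / 5961 = 0.00273.
Flow is from higher to lower head: from MW-7 toward MW-11, i.e. toward the south.

i ≈ 0.00273; groundwater flows toward the south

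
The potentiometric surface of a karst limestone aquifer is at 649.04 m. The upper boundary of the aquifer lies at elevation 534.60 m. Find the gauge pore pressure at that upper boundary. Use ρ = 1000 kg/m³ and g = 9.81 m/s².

Pressure head at the aquifer top: ψ = h − z = 649.04 − 534.60 = 114.44 m.
P = ρgψ = 1000 × 9.81 × 114.44 = 1122656 Pa ≈ 1120 kPa.

P ≈ 1120 kPa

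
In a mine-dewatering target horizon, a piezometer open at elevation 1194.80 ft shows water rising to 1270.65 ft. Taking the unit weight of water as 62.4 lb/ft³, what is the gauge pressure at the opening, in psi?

Pressure head ψ = h − z = 1270.65 − 1194.80 = 75.85 ft.
P = γ·ψ / 144 = 62.4 × 75.85 / 144 = 32.9 psi.

P ≈ 32.9 psi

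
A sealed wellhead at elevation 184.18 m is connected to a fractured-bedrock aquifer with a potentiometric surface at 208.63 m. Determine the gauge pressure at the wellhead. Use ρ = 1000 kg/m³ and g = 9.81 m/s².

Head above the cap: Δh = 208.63 − 184.18 = 24.45 m.
P = ρgΔh = 1000 × 9.81 × 24.45 = 239854 Pa ≈ 240 kPa.

P ≈ 240 kPa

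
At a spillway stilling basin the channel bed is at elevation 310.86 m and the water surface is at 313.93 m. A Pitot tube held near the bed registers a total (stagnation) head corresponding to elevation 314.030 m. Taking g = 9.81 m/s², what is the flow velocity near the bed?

Near the bed, under hydrostatic conditions, the piezometric head (z + ψ) equals the free-surface elevation, 313.93 m.
Velocity head = total − piezometric = 314.030 − 313.93 = 0.100 m.
v = √(2g·h_v) = √(2 × 9.81 × 0.100) = 1.40 m/s.

v ≈ 1.40 m/s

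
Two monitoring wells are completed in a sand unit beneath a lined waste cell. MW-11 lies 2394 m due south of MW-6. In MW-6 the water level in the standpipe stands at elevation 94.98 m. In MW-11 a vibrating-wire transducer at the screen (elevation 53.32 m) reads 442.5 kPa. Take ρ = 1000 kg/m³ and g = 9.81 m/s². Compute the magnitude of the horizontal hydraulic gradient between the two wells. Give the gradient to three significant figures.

Total head at MW-6: h = 94.98 m (water level in the piezometer is the total head).
Pressure head at MW-11: ψ = P/(ρg) = 442.5×1000 / (1000 × 9.81) = 45.11 m.
Total head at MW-11: h = z + ψ = 53.32 + 45.11 = 98.43 m.
Head difference: h(MW-6) − h(MW-11) = 94.98 − 98.43 = -3.45 m.
Hydraulic gradient: i = |Δh| / L = 3.45 / 2394 = 0.00144.

i ≈ 0.00144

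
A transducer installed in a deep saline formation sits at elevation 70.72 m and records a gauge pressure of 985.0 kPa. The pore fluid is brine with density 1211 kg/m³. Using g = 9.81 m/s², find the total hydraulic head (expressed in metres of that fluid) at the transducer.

h ≈ 153.63 m

ψ = P/(ρg) = 985.0×1000 / (1211 × 9.81) = 82.91 m.
h = z + ψ = 70.72 + 82.91 = 153.63 m.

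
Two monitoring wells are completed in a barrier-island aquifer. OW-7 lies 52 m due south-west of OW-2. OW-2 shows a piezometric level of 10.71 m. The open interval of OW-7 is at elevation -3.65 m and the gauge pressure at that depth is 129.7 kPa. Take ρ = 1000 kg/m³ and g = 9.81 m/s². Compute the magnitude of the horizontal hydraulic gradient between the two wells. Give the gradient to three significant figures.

i ≈ 0.0219

Total head at OW-2: h = 10.71 m (water level in the piezometer is the total head).
Pressure head at OW-7: ψ = P/(ρg) = 129.7×1000 / (1000 × 9.81) = 13.22 m.
Total head at OW-7: h = z + ψ = -3.65 + 13.22 = 9.57 m.
Head difference: h(OW-2) − h(OW-7) = 10.71 − 9.57 = 1.14 m.
Hydraulic gradient: i = |Δh| / L = 1.14 / 52 = 0.0219.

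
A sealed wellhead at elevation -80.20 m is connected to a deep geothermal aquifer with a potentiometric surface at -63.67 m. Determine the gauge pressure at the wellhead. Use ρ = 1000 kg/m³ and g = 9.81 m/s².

Head above the cap: Δh = -63.67 − (-80.20) = 16.53 m.
P = ρgΔh = 1000 × 9.81 × 16.53 = 162159 Pa ≈ 162 kPa.

P ≈ 162 kPa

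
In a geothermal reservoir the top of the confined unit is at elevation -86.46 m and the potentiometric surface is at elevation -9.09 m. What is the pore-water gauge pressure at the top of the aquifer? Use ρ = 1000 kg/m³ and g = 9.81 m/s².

Pressure head at the aquifer top: ψ = h − z = -9.09 − (-86.46) = 77.37 m.
P = ρgψ = 1000 × 9.81 × 77.37 = 759000 Pa ≈ 759 kPa.

P ≈ 759 kPa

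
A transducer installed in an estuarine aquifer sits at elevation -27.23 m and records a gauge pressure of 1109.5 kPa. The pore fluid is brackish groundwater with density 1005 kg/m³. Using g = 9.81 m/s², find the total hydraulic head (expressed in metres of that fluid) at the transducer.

ψ = P/(ρg) = 1109.5×1000 / (1005 × 9.81) = 112.54 m.
h = z + ψ = -27.23 + 112.54 = 85.31 m.

h ≈ 85.31 m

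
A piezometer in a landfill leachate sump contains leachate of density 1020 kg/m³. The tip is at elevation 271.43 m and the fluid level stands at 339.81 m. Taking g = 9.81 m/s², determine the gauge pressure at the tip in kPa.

P ≈ 684 kPa

Pressure head ψ = h − z = 339.81 − 271.43 = 68.38 m.
P = ρgψ = 1020 × 9.81 × 68.38 = 684224 Pa ≈ 684 kPa.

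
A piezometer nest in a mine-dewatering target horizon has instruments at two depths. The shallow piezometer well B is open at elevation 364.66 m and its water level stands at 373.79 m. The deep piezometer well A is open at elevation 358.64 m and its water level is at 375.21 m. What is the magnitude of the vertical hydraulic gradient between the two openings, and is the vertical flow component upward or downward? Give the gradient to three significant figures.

|i_v| ≈ 0.236; vertical flow is upward

Total head at well B: h = 373.79 m (water level in the standpipe).
Total head at well A: h = 375.21 m.
Δh = h(well B) − h(well A) = 373.79 − 375.21 = -1.42 m.
Vertical separation Δz = 364.66 − 358.64 = 6.02 m.
|i_v| = |Δh| / Δz = 1.42 / 6.02 = 0.236.
Head is higher in the deep piezometer, so vertical flow is upward (discharge condition).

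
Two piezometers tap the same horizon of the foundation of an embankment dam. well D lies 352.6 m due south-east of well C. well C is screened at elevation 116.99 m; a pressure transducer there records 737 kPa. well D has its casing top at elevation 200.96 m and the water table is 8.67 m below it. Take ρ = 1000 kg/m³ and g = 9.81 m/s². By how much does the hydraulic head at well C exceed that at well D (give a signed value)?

Δh ≈ -0.17 m

Pressure head at well C: ψ = P/(ρg) = 737×1000 / (1000 × 9.81) = 75.13 m.
Total head at well C: h = z + ψ = 116.99 + 75.13 = 192.12 m.
Total head at well D: h = 200.96 − 8.67 = 192.29 m.
Head difference: h(well C) − h(well D) = 192.12 − 192.29 = -0.17 m.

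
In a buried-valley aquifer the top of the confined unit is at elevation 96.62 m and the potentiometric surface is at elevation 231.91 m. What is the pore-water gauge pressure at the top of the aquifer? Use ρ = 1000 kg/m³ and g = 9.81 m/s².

P ≈ 1330 kPa

Pressure head at the aquifer top: ψ = h − z = 231.91 − 96.62 = 135.29 m.
P = ρgψ = 1000 × 9.81 × 135.29 = 1327195 Pa ≈ 1330 kPa.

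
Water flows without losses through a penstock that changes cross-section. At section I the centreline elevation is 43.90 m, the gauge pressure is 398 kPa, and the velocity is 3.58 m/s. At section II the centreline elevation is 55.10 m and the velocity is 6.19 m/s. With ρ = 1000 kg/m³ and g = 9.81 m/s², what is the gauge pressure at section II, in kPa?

Pressure head at I: ψ₁ = P₁/(ρg) = 398×1000 / (1000 × 9.81) = 40.57 m.
Velocity heads: v₁²/2g = 3.58²/19.62 = 0.653 m; v₂²/2g = 6.19²/19.62 = 1.953 m.
Total head H = z₁ + ψ₁ + v₁²/2g = 43.90 + 40.57 + 0.653 = 85.12 m.
ψ₂ = H − z₂ − v₂²/2g = 85.12 − 55.10 − 1.953 = 28.07 m.
P₂ = ρgψ₂ = 1000 × 9.81 × 28.07 ≈ 275 kPa.

P₂ ≈ 275 kPa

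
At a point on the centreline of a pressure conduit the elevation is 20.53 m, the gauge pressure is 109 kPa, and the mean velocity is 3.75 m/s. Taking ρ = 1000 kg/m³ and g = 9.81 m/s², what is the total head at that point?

h ≈ 32.36 m

Pressure head ψ = P/(ρg) = 109×1000 / (1000 × 9.81) = 11.11 m.
Velocity head = v²/(2g) = 3.75² / (2 × 9.81) = 0.717 m.
h = z + ψ + v²/(2g) = 20.53 + 11.11 + 0.717 = 32.36 m.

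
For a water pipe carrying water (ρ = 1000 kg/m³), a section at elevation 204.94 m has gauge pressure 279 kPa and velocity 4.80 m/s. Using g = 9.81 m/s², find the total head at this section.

h ≈ 234.55 m

Pressure head ψ = P/(ρg) = 279×1000 / (1000 × 9.81) = 28.44 m.
Velocity head = v²/(2g) = 4.80² / (2 × 9.81) = 1.174 m.
h = z + ψ + v²/(2g) = 204.94 + 28.44 + 1.174 = 234.55 m.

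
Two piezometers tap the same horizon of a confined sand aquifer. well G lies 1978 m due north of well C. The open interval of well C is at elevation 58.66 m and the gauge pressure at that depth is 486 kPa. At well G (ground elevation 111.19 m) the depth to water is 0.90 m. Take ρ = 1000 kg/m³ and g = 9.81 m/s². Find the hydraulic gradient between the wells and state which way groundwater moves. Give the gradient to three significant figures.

Pressure head at well C: ψ = P/(ρg) = 486×1000 / (1000 × 9.81) = 49.54 m.
Total head at well C: h = z + ψ = 58.66 + 49.54 = 108.20 m.
Total head at well G: h = 111.19 − 0.90 = 110.29 m.
Head difference: h(well C) − h(well G) = 108.20 − 110.29 = -2.09 m.
Hydraulic gradient: i = |Δh| / L = 2.09 / 1978 = 0.00106.
Flow is from higher to lower head: from well G toward well C, i.e. toward the south.

i ≈ 0.00106; groundwater flows toward the south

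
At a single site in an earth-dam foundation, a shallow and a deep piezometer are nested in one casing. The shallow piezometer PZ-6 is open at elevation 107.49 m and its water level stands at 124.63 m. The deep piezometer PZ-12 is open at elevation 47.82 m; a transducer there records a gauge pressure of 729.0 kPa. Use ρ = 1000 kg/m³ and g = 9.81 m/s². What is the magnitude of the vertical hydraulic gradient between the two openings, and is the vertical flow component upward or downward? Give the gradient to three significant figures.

|i_v| ≈ 0.0419; vertical flow is downward

Total head at PZ-6: h = 124.63 m (water level in the standpipe).
Pressure head at PZ-12: ψ = P/(ρg) = 729.0×1000 / (1000 × 9.81) = 74.31 m.
Total head at PZ-12: h = z + ψ = 47.82 + 74.31 = 122.13 m.
Δh = h(PZ-6) − h(PZ-12) = 124.63 − 122.13 = 2.50 m.
Vertical separation Δz = 107.49 − 47.82 = 59.67 m.
|i_v| = |Δh| / Δz = 2.50 / 59.67 = 0.0419.
Head is higher in the shallow piezometer, so vertical flow is downward (recharge condition).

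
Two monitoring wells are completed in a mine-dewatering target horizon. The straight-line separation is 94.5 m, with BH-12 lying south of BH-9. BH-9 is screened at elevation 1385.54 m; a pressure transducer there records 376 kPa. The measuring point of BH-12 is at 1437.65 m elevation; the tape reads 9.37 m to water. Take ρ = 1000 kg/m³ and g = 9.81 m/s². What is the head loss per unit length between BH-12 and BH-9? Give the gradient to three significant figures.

Pressure head at BH-9: ψ = P/(ρg) = 376×1000 / (1000 × 9.81) = 38.33 m.
Total head at BH-9: h = z + ψ = 1385.54 + 38.33 = 1423.87 m.
Total head at BH-12: h = 1437.65 − 9.37 = 1428.28 m.
Head difference: h(BH-9) − h(BH-12) = 1423.87 − 1428.28 = -4.41 m.
Hydraulic gradient: i = |Δh| / L = 4.41 / 94.5 = 0.0467.

i ≈ 0.0467 m/m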